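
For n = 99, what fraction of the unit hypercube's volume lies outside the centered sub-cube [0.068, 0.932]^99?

Shell fraction = 1 - (1-0.136)^99 ≈ 0.9999994814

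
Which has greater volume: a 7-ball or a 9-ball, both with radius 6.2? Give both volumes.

V_7(6.2) ≈ 1.66388e+06. V_9(6.2) ≈ 4.46522e+07. The 9-ball is larger.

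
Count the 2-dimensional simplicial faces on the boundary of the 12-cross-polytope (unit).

Each 2-face is the convex hull of 3 vertices, one chosen as ±e_i from each of 3 distinct axes: 2^3·C(12,3) = 1760.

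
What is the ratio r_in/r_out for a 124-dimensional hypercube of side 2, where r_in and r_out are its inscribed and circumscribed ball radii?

r_in / r_out = (2/2) / (2√124/2) = 1/√124 ≈ 0.0898027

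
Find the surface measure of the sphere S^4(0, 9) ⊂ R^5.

S = n·V_n(r)/r = 5·V_5(9)/9 (volume-to-surface relation), giving 17496·π^2 ≈ 172679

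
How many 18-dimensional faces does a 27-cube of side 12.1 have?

Number of 18-faces = C(27,18) · 2^(27-18) = 4686825 · 512 = 2399654400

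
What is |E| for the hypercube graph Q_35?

Number of 1-faces = C(35,1)·2^(35-1) = 35·17179869184 = 601295421440.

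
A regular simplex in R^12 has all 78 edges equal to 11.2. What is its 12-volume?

Volume = 11.2^12 · √(13/2^12) / 12! ≈ 458.217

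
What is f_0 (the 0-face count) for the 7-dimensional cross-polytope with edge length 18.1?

Number of 0-faces = 2^(0+1) · C(7,0+1) = 2 · 7 = 14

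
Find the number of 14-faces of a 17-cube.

Number of 14-faces = C(17,14) · 2^(17-14) = 680 · 8 = 5440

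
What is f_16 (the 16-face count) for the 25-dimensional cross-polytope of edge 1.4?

An n-cross-polytope has 2^(k+1)·C(n,k+1) k-faces. Here 2^17·C(25,17) = 131072·1081575 = 141764198400.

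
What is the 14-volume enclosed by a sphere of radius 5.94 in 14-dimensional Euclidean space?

V_14(5.94) = π^(14/2) · (5.94)^14 / Γ(14/2 + 1) ≈ 4.07971e+10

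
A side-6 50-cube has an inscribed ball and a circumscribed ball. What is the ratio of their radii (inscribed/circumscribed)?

r_in = 6/2 (half the side); r_out = 6√50/2 (half the diagonal). Ratio = 1/√50 ≈ 0.141421.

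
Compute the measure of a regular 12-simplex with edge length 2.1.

Volume = 2.1^12 · √(13/2^12) / 12! ≈ 8.6514e-07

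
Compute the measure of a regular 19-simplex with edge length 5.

V = (5^19 / 19!) · √((19+1) / 2^19) ≈ 9.68424e-07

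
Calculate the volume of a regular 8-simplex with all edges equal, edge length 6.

V = (6^8 / 8!) · √((8+1) / 2^8) ≈ 7.81071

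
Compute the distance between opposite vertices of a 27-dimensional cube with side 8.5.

The space diagonal of an n-cube of side s is s√n. Here 8.5·√27 ≈ 44.1673.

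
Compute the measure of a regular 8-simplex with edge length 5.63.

For a regular n-simplex with edge a, V = (a^n / n!)·√((n+1)/2^n). With a=5.63, n=8: V ≈ 4.69405.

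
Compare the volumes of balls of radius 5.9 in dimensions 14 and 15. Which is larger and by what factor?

V_14(5.9) ≈ 3.71148e+10, V_15(5.9) ≈ 1.39383e+11. The 15-ball is larger by a factor of 3.755.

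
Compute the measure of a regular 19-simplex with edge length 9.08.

V = (9.08^19 / 19!) · √((19+1) / 2^19) ≈ 0.0811459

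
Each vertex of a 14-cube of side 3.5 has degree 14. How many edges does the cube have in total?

Each of the 2^14 = 16384 vertices has degree 14; total edges = 14·2^14/2 = 114688.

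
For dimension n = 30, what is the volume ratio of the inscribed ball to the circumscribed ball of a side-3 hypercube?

V_in/V_out = n^(-n/2) = 30^(-30/2) ≈ 6.96917e-23.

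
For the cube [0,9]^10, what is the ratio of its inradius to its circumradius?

Ratio = (s/2)/(s√10/2) = 10^(-1/2) ≈ 0.316228.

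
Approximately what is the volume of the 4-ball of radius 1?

Volume = π^{4/2}·(1)^4/Γ(3) = π^2/2 ≈ 4.9348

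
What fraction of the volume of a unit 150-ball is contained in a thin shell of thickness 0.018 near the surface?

Shell fraction = 1 - (1-0.018)^150 ≈ 0.934427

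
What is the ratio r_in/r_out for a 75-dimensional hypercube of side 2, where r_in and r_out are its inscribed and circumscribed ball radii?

For an n-cube of any side s, the inradius is s/2 and the circumradius is s√n/2, so the ratio is 1/√75 ≈ 0.11547.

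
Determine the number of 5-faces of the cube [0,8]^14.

An n-cube has C(n,k)·2^(n-k) k-faces. Here C(14,5)·2^9 = 2002·512 = 1025024.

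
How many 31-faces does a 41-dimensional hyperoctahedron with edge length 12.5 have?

Each 31-face is the convex hull of 32 vertices, one chosen as ±e_i from each of 32 distinct axes: 2^32·C(41,32) = 1504714154039050240.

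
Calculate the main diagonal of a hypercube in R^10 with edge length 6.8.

d = √(6.8² + 6.8² + ... + 6.8²) [10 terms] = √(10·6.8²) = 6.8√10 ≈ 21.5035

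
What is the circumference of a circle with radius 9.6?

S = n·V_n(r)/r = 2·V_2(9.6)/9.6 (volume-to-surface relation), giving 2πr = 2π·9.6 ≈ 60.3186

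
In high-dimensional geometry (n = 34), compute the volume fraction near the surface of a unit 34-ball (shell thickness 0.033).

1 - (1-0.033)^34 ≈ 0.680478 ≈ 68.05%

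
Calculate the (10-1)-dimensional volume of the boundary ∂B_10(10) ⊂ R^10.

The surface area of an n-ball is 2π^(n/2) r^(n-1) / Γ(n/2). For n=10, r=10: 250000000·π^5/3 ≈ 2.55016e+10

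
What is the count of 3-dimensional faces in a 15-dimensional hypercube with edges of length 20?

An n-cube has C(n,k)·2^(n-k) k-faces. Here C(15,3)·2^12 = 455·4096 = 1863680.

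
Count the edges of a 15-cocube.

Number of 1-faces = 2^(1+1) · C(15,1+1) = 4 · 105 = 420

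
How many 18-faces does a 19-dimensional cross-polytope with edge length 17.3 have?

Number of 18-faces = 2^(18+1) · C(19,18+1) = 524288 · 1 = 524288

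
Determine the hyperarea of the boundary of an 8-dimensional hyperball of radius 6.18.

S_8(6.18) = 2·π^(8/2)·(6.18)^7 / Γ(8/2) ≈ 1.11789e+07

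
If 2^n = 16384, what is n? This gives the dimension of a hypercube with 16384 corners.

The n-cube has 2^n vertices, and 16384 = 2^14, so n = 14.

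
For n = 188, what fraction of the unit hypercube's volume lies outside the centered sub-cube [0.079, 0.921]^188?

The inner cube has side 1-2·0.079 = 0.842 and volume (0.842)^188 ≈ 9.092e-15, so the shell holds 1 - 9.092e-15 of the volume.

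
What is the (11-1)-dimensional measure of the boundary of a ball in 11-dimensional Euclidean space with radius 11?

S = n·V_n(r)/r = 11·V_11(11)/11 (volume-to-surface relation), giving 1659995174464·π^5/945 ≈ 5.37557e+11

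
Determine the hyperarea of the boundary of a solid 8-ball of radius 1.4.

The surface area of an n-ball is 2π^(n/2) r^(n-1) / Γ(n/2). For n=8, r=1.4: 342.274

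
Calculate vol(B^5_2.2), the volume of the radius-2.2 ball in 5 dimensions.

V_5(2.2) = π^(5/2) · (2.2)^5 / Γ(5/2 + 1) ≈ 271.276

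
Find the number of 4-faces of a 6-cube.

Number of 4-faces = C(6,4) · 2^(6-4) = 15 · 4 = 60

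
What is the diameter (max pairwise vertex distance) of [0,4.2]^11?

||(4.2,4.2,...,4.2)|| = √(11)·4.2 ≈ 13.9298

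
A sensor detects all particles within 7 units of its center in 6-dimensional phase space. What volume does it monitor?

V_6(7) = π^(6/2) · (7)^6 / Γ(6/2 + 1) = 117649·π^3/6 ≈ 607976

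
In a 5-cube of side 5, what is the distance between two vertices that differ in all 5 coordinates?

||(5,5,...,5)|| = √(5)·5 ≈ 11.1803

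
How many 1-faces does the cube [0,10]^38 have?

The 38-cube has n·2^(n-1) = 38·2^37 = 38·137438953472 = 5222680231936 edges.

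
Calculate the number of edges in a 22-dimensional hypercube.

The 22-cube has n·2^(n-1) = 22·2^21 = 22·2097152 = 46137344 edges.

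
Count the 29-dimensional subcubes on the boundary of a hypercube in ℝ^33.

Number of 29-faces = C(33,29) · 2^(33-29) = 40920 · 16 = 654720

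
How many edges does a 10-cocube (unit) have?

An n-cross-polytope has 2^(k+1)·C(n,k+1) k-faces. Here 2^2·C(10,2) = 4·45 = 180.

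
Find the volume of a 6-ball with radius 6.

Volume = π^{6/2}·(6)^6/Γ(4) = 7776·π^3 ≈ 241105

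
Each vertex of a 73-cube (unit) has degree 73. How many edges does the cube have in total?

An n-cube has n·2^(n-1) edges. With n = 73: 73·4722366482869645213696 = 344732753249484100599808.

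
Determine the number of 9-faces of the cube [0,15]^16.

Choose 9 of 16 axes to span the face (C(16,9) = 11440 ways), then fix each of the remaining 7 coordinates at one of its two extreme values (2^7 = 128 ways): 11440·128 = 1464320.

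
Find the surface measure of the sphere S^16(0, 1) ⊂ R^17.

|∂B_17(1)| = 512·π^8/2027025 ≈ 2.39668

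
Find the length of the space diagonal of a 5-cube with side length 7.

The space diagonal of an n-cube of side s is s√n. Here 7·√5 ≈ 15.6525.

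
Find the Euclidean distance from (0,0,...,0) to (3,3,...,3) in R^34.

d = √(3² + 3² + ... + 3²) [34 terms] = √(34·3²) = 3√34 ≈ 17.4929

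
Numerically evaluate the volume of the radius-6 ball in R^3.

Volume = π^{3/2}·(6)^3/Γ(5/2) = 288·π ≈ 904.779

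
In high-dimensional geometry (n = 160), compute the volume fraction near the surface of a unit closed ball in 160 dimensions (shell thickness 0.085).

1 - (1-0.085)^160 ≈ 0.999999328 ≈ 99.999933%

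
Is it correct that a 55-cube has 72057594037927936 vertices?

False. The 55-cube has 2^55 = 36028797018963968 vertices.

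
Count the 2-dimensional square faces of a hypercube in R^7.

Choose 2 of 7 axes to span the face (C(7,2) = 21 ways), then fix each of the remaining 5 coordinates at one of its two extreme values (2^5 = 32 ways): 21·32 = 672.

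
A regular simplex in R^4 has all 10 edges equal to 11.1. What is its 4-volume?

Volume = 11.1^4 · √(5/2^4) / 4! ≈ 353.595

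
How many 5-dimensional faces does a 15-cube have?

An n-cube has C(n,k)·2^(n-k) k-faces. Here C(15,5)·2^10 = 3003·1024 = 3075072.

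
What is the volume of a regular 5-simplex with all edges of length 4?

V = (4^5 / 5!) · √((5+1) / 2^5) ≈ 3.69504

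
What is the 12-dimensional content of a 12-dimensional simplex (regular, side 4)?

For a regular n-simplex with edge a, V = (a^n / n!)·√((n+1)/2^n). With a=4, n=12: V ≈ 0.00197322.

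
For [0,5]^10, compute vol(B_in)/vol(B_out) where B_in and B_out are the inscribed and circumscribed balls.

V_in / V_out = (r_in/r_out)^10 = (1/√10)^10 = 10^(-10/2) ≈ 1e-05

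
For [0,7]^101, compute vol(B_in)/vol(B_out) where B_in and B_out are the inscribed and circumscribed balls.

V_in/V_out = n^(-n/2) = 101^(-101/2) ≈ 6.05021e-102.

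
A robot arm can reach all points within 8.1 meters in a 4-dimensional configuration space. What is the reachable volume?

Volume = π^{4/2}·(8.1)^4/Γ(3) ≈ 21242.7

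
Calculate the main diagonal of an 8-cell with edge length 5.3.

d = √(5.3² + 5.3² + ... + 5.3²) [4 terms] = √(4·5.3²) = 5.3√4 = 10.6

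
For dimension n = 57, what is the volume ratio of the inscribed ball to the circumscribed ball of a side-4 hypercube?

V_in/V_out = n^(-n/2) = 57^(-57/2) ≈ 9.06915e-51.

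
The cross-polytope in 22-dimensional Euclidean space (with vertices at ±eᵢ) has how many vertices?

Number of vertices = 2n = 44.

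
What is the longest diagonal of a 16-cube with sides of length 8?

The space diagonal of an n-cube of side s is s√n. Here 8·√16 = 32.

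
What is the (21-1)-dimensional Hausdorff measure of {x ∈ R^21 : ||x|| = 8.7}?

The surface area of an n-ball is 2π^(n/2) r^(n-1) / Γ(n/2). For n=21, r=8.7: 1.80781e+18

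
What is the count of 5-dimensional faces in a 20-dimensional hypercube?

Choose 5 of 20 axes to span the face (C(20,5) = 15504 ways), then fix each of the remaining 15 coordinates at one of its two extreme values (2^15 = 32768 ways): 15504·32768 = 508035072.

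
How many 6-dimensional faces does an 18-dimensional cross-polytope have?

Each 6-face is the convex hull of 7 vertices, one chosen as ±e_i from each of 7 distinct axes: 2^7·C(18,7) = 4073472.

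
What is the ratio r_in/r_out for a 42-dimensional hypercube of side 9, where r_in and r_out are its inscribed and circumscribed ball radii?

Ratio = (s/2)/(s√42/2) = 42^(-1/2) ≈ 0.154303.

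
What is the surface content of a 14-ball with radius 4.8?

The surface area of an n-ball is 2π^(n/2) r^(n-1) / Γ(n/2). For n=14, r=4.8: 6.02397e+09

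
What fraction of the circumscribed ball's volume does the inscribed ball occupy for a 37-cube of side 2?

V_in / V_out = (r_in/r_out)^37 = (1/√37)^37 = 37^(-37/2) ≈ 9.73348e-30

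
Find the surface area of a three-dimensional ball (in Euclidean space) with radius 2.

S = n·V_n(r)/r = 3·V_3(2)/2 (volume-to-surface relation), giving 4πr² = 4π·(2)² ≈ 50.2655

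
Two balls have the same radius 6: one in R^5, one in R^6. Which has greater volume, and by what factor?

V_5(6) ≈ 40931.2, V_6(6) ≈ 241105. The 6-ball is larger by a factor of 5.89.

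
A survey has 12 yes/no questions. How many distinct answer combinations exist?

Number of vertices = 2^12 = 4096.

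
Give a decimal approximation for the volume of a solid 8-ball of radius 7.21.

Volume = π^{8/2}·(7.21)^8/Γ(5) ≈ 2.96395e+07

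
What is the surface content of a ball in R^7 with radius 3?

S = n·V_n(r)/r = 7·V_7(3)/3 (volume-to-surface relation), giving 3888·π^3/5 ≈ 24110.5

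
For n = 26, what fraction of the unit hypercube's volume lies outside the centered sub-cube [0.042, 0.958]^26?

The inner cube has side 1-2·0.042 = 0.916 and volume (0.916)^26 ≈ 0.1022, so the shell holds 0.89784 of the volume.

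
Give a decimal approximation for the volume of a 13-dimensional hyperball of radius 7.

Volume = π^{13/2}·(7)^13/Γ(15/2) = 1771684761728·π^6/19305 ≈ 8.82299e+10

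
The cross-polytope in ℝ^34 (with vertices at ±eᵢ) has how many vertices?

Number of vertices = 2n = 68.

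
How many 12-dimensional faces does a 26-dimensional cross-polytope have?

f_12(26-orthoplex) = 2^13 · (26 choose 13) = 85201715200.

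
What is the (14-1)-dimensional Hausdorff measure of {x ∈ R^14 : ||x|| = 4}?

S_14(4) = 2·π^(14/2)·(4)^13 / Γ(14/2) = 8388608·π^7/45 ≈ 5.63023e+08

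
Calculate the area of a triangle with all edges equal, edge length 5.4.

Area = (√3/4) · 5.4² = 12.6267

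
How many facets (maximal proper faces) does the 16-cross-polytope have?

Each 15-face is the convex hull of 16 vertices, one chosen as ±e_i from each of 16 distinct axes: 2^16·C(16,16) = 65536.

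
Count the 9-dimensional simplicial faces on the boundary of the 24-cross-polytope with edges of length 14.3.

Each 9-face is the convex hull of 10 vertices, one chosen as ±e_i from each of 10 distinct axes: 2^10·C(24,10) = 2008326144.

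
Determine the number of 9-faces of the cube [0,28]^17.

An n-cube has C(n,k)·2^(n-k) k-faces. Here C(17,9)·2^8 = 24310·256 = 6223360.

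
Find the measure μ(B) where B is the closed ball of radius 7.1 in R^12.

The n-ball volume is π^(n/2)·r^n/Γ(n/2+1). With n=12, r=7.1: V ≈ 2.19112e+10.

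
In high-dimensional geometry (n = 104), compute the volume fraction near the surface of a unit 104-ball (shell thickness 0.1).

1 - (1-0.1)^104 ≈ 0.999983 ≈ 99.998257%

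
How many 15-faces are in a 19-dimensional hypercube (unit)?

An n-cube has C(n,k)·2^(n-k) k-faces. Here C(19,15)·2^4 = 3876·16 = 62016.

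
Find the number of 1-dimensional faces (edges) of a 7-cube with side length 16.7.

The 7-cube has n·2^(n-1) = 7·2^6 = 7·64 = 448 edges.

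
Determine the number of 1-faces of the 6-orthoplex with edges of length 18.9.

An n-cross-polytope has 2^(k+1)·C(n,k+1) k-faces. Here 2^2·C(6,2) = 4·15 = 60.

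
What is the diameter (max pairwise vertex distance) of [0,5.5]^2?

d = √(5.5² + 5.5² + ... + 5.5²) [2 terms] = √(2·5.5²) = 5.5√2 ≈ 7.77817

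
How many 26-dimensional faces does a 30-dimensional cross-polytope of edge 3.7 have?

f_26(30-orthoplex) = 2^27 · (30 choose 27) = 544923975680.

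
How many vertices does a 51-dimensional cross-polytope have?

The 51-dimensional cross-polytope has 2n = 2·51 = 102 vertices.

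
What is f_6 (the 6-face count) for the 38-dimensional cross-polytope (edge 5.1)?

Each 6-face is the convex hull of 7 vertices, one chosen as ±e_i from each of 7 distinct axes: 2^7·C(38,7) = 1615392768.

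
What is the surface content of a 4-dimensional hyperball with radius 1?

The surface area of an n-ball is 2π^(n/2) r^(n-1) / Γ(n/2). For n=4, r=1: 2·π^2 ≈ 19.7392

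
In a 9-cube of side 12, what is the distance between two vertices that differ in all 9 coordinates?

d = √(12² + 12² + ... + 12²) [9 terms] = √(9·12²) = 12√9 = 36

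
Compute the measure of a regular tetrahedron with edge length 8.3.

Volume = (√2/12) · 8.3³ = 67.3857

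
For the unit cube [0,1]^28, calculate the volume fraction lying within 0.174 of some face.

The inner cube has side 1-2·0.174 = 0.652 and volume (0.652)^28 ≈ 6.294e-06, so the shell holds 0.999994 of the volume.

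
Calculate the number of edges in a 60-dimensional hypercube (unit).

Number of 1-faces = C(60,1)·2^(60-1) = 60·576460752303423488 = 34587645138205409280.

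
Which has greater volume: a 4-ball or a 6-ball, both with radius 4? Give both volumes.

V_4(4) ≈ 1263.31. V_6(4) ≈ 21167. The 6-ball is larger.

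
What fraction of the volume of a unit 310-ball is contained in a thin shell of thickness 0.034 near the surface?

V(inner)/V(outer) = ((1-0.034)/1)^310 ≈ 2.202e-05, so the shell fraction is 0.999978.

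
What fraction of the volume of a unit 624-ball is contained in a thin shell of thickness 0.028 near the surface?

V(inner)/V(outer) = ((1-0.028)/1)^624 ≈ 2.013e-08, so the shell fraction is 0.9999999799.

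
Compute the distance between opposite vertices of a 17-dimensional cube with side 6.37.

||(6.37,6.37,...,6.37)|| = √(17)·6.37 ≈ 26.2642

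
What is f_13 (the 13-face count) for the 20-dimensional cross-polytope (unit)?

An n-cross-polytope has 2^(k+1)·C(n,k+1) k-faces. Here 2^14·C(20,14) = 16384·38760 = 635043840.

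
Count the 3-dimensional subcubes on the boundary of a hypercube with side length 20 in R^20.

Choose 3 of 20 axes to span the face (C(20,3) = 1140 ways), then fix each of the remaining 17 coordinates at one of its two extreme values (2^17 = 131072 ways): 1140·131072 = 149422080.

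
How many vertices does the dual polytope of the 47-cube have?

Number of vertices = 2n = 94.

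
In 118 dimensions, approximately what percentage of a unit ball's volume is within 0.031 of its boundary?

1 - (1-0.031)^118 ≈ 0.975666 ≈ 97.57%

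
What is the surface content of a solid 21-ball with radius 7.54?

S = n·V_n(r)/r = 21·V_21(7.54)/7.54 (volume-to-surface relation), giving 1.03322e+17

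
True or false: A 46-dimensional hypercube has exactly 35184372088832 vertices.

False. The 46-cube has 2^46 = 70368744177664 vertices.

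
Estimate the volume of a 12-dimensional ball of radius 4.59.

The n-ball volume is π^(n/2)·r^n/Γ(n/2+1). With n=12, r=4.59: V ≈ 1.16767e+08.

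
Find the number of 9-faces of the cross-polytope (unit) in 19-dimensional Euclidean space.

An n-cross-polytope has 2^(k+1)·C(n,k+1) k-faces. Here 2^10·C(19,10) = 1024·92378 = 94595072.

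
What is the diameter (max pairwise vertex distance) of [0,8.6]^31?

||(8.6,8.6,...,8.6)|| = √(31)·8.6 ≈ 47.8828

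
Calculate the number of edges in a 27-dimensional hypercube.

Each of the 2^27 = 134217728 vertices has degree 27; total edges = 27·2^27/2 = 1811939328.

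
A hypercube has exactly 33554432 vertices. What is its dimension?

Since 2^n = 33554432, we have n = 25.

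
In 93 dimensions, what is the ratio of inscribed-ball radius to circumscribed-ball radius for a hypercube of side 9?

r_in = 9/2 (half the side); r_out = 9√93/2 (half the diagonal). Ratio = 1/√93 ≈ 0.103695.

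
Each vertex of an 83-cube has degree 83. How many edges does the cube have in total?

An n-cube has n·2^(n-1) edges. With n = 83: 83·4835703278458516698824704 = 401363372112056886002450432.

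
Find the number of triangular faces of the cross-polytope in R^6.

f_2(6-orthoplex) = 2^3 · (6 choose 3) = 160.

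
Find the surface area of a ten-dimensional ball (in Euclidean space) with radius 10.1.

S_10(10.1) = 2·π^(10/2)·(10.1)^9 / Γ(10/2) ≈ 2.78908e+10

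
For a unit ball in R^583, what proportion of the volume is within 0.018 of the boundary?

1 - (1-0.018)^583 ≈ 0.999975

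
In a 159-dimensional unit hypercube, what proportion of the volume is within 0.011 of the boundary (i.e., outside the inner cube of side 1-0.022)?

Shell fraction = 1 - (1-0.022)^159 ≈ 0.970901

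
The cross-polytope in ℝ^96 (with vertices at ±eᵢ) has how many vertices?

Number of vertices = 2n = 192.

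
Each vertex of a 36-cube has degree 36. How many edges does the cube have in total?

Number of 1-faces = C(36,1)·2^(36-1) = 36·34359738368 = 1236950581248.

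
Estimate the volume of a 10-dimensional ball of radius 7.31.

The n-ball volume is π^(n/2)·r^n/Γ(n/2+1). With n=10, r=7.31: V ≈ 1.11107e+09.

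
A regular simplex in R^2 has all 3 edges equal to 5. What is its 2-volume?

Area = (√3/4) · 5² = 10.8253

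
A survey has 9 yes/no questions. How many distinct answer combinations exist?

Each vertex is a binary string of length 9, so there are 2^9 = 512.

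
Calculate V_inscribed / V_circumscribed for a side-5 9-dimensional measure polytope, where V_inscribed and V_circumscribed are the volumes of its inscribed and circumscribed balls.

V_in/V_out = n^(-n/2) = 9^(-9/2) ≈ 5.08053e-05.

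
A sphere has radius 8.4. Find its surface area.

|∂B_3(8.4)| = 4πr² = 4π·(8.4)² ≈ 886.683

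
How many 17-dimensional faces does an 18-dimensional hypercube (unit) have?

An n-cube has C(n,k)·2^(n-k) k-faces. Here C(18,17)·2^1 = 18·2 = 36.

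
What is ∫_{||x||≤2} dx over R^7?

Volume = π^{7/2}·(2)^7/Γ(9/2) = 2048·π^3/105 ≈ 604.77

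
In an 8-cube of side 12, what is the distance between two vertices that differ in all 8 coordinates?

Diagonal = √8 · 12 ≈ 33.9411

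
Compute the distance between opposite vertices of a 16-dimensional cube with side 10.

Diagonal = √16 · 10 = 40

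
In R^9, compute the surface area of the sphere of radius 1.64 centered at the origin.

S = n·V_n(r)/r = 9·V_9(1.64)/1.64 (volume-to-surface relation), giving 1553.5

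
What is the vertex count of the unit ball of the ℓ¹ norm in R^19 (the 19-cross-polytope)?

An n-cross-polytope has 2n vertices; here n = 19, giving 38.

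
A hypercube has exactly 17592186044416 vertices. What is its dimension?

The n-cube has 2^n vertices, and 17592186044416 = 2^44, so n = 44.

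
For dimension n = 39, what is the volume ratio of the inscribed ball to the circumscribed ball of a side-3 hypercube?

V_in / V_out = (r_in/r_out)^39 = (1/√39)^39 = 39^(-39/2) ≈ 9.42411e-32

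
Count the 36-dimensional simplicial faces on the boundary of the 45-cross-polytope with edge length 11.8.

An n-cross-polytope has 2^(k+1)·C(n,k+1) k-faces. Here 2^37·C(45,37) = 137438953472·215553195 = 29625405538345943040.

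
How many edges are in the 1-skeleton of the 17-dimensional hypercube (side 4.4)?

Each of the 2^17 = 131072 vertices has degree 17; total edges = 17·2^17/2 = 1114112.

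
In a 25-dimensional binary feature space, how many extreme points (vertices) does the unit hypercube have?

Each vertex is a binary string of length 25, so there are 2^25 = 33554432.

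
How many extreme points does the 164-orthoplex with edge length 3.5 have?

An n-cross-polytope has 2n vertices; here n = 164, giving 328.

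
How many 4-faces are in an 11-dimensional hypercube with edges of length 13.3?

Choose 4 of 11 axes to span the face (C(11,4) = 330 ways), then fix each of the remaining 7 coordinates at one of its two extreme values (2^7 = 128 ways): 330·128 = 42240.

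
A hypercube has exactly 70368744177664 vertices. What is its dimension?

Since 2^n = 70368744177664, we have n = 46.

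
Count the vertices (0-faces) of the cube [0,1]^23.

An n-cube has 2^n vertices; for n = 23 that is 2^23 = 8388608.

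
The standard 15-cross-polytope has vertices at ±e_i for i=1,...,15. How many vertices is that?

The 15-dimensional cross-polytope has 2n = 2·15 = 30 vertices.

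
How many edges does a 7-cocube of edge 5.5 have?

f_1(7-orthoplex) = 2^2 · (7 choose 2) = 84.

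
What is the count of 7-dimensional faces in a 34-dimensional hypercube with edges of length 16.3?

Number of 7-faces = C(34,7) · 2^(34-7) = 5379616 · 134217728 = 722039837032448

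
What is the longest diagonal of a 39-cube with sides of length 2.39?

d = √(2.39² + 2.39² + ... + 2.39²) [39 terms] = √(39·2.39²) = 2.39√39 ≈ 14.9255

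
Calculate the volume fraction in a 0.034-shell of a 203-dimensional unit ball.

1 - (1-0.034)^203 ≈ 0.999108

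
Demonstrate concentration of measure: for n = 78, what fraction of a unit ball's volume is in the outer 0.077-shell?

1 - (1-0.077)^78 ≈ 0.998069 ≈ 99.81%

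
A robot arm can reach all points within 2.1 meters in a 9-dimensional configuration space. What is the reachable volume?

The n-ball volume is π^(n/2)·r^n/Γ(n/2+1). With n=9, r=2.1: V ≈ 2619.94.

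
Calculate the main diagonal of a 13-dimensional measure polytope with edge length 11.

The space diagonal of an n-cube of side s is s√n. Here 11·√13 ≈ 39.6611.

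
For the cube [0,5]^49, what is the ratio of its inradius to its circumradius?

For an n-cube of any side s, the inradius is s/2 and the circumradius is s√n/2, so the ratio is 1/√49 ≈ 0.142857.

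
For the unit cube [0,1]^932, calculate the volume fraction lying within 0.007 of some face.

The inner cube has side 1-2·0.007 = 0.986 and volume (0.986)^932 ≈ 1.965e-06, so the shell holds 0.9999980354 of the volume.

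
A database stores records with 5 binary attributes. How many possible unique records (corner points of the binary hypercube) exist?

An n-cube has 2^n vertices; for n = 5 that is 2^5 = 32.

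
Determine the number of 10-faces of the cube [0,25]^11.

Choose 10 of 11 axes to span the face (C(11,10) = 11 ways), then fix each of the remaining 1 coordinate at one of its two extreme values (2^1 = 2 ways): 11·2 = 22.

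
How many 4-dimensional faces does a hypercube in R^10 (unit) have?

An n-cube has C(n,k)·2^(n-k) k-faces. Here C(10,4)·2^6 = 210·64 = 13440.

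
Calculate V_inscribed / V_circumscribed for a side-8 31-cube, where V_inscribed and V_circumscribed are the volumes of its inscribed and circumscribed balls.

The radii are 8/2 and 8√31/2, so the volume ratio is (1/√31)^31 = 31^{-31/2} ≈ 7.65409e-24.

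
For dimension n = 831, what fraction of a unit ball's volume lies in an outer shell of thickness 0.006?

1 - (1-0.006)^831 ≈ 0.993269 ≈ 99.33%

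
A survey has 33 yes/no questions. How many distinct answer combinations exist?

The 33-cube has 2^33 = 8589934592 vertices.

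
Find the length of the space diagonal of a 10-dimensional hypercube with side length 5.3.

||(5.3,5.3,...,5.3)|| = √(10)·5.3 ≈ 16.7601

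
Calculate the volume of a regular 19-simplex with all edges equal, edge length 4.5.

Volume = 4.5^19 · √(20/2^19) / 19! ≈ 1.3082e-07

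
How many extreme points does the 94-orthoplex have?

An n-cross-polytope has 2n vertices; here n = 94, giving 188.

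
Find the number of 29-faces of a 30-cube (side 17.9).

Choose 29 of 30 axes to span the face (C(30,29) = 30 ways), then fix each of the remaining 1 coordinate at one of its two extreme values (2^1 = 2 ways): 30·2 = 60.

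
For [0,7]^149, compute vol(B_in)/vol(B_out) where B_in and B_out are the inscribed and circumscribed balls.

V_in/V_out = n^(-n/2) = 149^(-149/2) ≈ 1.25205e-162.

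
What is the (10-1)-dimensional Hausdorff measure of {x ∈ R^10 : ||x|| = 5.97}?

S = n·V_n(r)/r = 10·V_10(5.97)/5.97 (volume-to-surface relation), giving 2.45661e+08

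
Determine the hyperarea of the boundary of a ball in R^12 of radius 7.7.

|∂B_12(7.7)| ≈ 9.03953e+10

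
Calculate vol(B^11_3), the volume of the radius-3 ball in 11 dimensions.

V_11(3) = π^(11/2) · (3)^11 / Γ(11/2 + 1) = 419904·π^5/385 ≈ 333763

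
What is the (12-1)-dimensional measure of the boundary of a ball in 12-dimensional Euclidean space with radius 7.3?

|∂B_12(7.3)| ≈ 5.02689e+10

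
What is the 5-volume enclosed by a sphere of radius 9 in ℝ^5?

V = 157464·π^2/5 ≈ 310821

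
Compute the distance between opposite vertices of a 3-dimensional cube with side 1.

||(1,1,...,1)|| = √(3)·1 ≈ 1.73205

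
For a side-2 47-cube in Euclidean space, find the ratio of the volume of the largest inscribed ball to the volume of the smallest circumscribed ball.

Volume scales as r^n, and r_in/r_out = 1/√47, giving (1/√47)^47 ≈ 5.07809e-40.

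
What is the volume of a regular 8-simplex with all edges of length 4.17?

Volume = 4.17^8 · √(9/2^8) / 8! ≈ 0.425176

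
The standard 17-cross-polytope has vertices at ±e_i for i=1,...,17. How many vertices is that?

The 17-dimensional cross-polytope has 2n = 2·17 = 34 vertices.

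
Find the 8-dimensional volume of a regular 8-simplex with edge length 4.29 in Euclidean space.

V = (4.29^8 / 8!) · √((8+1) / 2^8) ≈ 0.533506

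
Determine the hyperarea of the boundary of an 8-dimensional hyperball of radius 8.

The surface area of an n-ball is 2π^(n/2) r^(n-1) / Γ(n/2). For n=8, r=8: 2097152·π^4/3 ≈ 6.80939e+07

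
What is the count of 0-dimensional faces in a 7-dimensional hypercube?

f_0(7-cube) = (7 choose 0) · 2^7 = 128.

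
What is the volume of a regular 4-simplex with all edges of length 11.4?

For a regular n-simplex with edge a, V = (a^n / n!)·√((n+1)/2^n). With a=11.4, n=4: V ≈ 393.399.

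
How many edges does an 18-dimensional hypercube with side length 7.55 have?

Each of the 2^18 = 262144 vertices has degree 18; total edges = 18·2^18/2 = 2359296.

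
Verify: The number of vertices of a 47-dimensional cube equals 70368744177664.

False. The 47-cube has 2^47 = 140737488355328 vertices.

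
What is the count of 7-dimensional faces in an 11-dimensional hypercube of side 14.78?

An n-cube has C(n,k)·2^(n-k) k-faces. Here C(11,7)·2^4 = 330·16 = 5280.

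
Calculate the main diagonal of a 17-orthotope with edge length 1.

d = √(1² + 1² + ... + 1²) [17 terms] = √(17·1²) = 1√17 ≈ 4.12311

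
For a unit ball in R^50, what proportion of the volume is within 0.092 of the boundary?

V(inner)/V(outer) = ((1-0.092)/1)^50 ≈ 0.008022, so the shell fraction is 0.991978.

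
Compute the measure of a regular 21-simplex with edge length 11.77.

For a regular n-simplex with edge a, V = (a^n / n!)·√((n+1)/2^n). With a=11.77, n=21: V ≈ 1.94249.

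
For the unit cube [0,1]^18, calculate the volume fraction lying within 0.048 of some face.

1 - (1 - 2·0.048)^18 = 1 - 0.904^18 ≈ 0.837433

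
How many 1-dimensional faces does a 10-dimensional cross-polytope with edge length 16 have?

Number of 1-faces = 2^(1+1) · C(10,1+1) = 4 · 45 = 180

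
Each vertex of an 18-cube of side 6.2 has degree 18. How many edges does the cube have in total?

Each of the 2^18 = 262144 vertices has degree 18; total edges = 18·2^18/2 = 2359296.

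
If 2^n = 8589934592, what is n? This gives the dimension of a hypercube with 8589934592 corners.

n = log_2(8589934592) = 33.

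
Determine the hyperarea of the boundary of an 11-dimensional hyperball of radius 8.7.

|∂B_11(8.7)| ≈ 5.14861e+10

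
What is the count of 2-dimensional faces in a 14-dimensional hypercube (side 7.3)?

Number of 2-faces = C(14,2) · 2^(14-2) = 91 · 4096 = 372736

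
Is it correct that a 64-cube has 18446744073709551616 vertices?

True. The 64-cube has 2^64 = 18446744073709551616 vertices.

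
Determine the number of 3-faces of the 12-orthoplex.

f_3(12-orthoplex) = 2^4 · (12 choose 4) = 7920.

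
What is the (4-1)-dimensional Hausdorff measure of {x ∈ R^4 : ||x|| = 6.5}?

S = n·V_n(r)/r = 4·V_4(6.5)/6.5 (volume-to-surface relation), giving 2197·π^2/4 ≈ 5420.88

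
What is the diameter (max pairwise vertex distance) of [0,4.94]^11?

Diagonal = √11 · 4.94 ≈ 16.3841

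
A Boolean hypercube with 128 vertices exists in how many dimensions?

The n-cube has 2^n vertices, and 128 = 2^7, so n = 7.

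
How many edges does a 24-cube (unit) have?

The 24-cube has n·2^(n-1) = 24·2^23 = 24·8388608 = 201326592 edges.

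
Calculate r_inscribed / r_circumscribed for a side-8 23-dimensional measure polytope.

r_in = 8/2 (half the side); r_out = 8√23/2 (half the diagonal). Ratio = 1/√23 ≈ 0.208514.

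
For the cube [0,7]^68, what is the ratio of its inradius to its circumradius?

r_in / r_out = (7/2) / (7√68/2) = 1/√68 ≈ 0.121268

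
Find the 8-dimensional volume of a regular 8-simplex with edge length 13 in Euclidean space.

For a regular n-simplex with edge a, V = (a^n / n!)·√((n+1)/2^n). With a=13, n=8: V ≈ 3793.39.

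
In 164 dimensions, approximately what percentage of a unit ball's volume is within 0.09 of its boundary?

1 - (1-0.09)^164 ≈ 0.9999998082 ≈ 99.999981%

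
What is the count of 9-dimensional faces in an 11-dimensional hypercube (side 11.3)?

f_9(11-cube) = (11 choose 9) · 2^2 = 220.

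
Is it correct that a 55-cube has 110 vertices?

False. The 55-cube has 2^55 = 36028797018963968 vertices.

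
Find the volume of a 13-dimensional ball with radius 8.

V_13(8) = π^(13/2) · (8)^13 / Γ(13/2 + 1) = 70368744177664·π^6/135135 ≈ 5.00623e+11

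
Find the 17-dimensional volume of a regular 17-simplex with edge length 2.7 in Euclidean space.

For a regular n-simplex with edge a, V = (a^n / n!)·√((n+1)/2^n). With a=2.7, n=17: V ≈ 7.09572e-10.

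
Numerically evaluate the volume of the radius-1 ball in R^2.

The n-ball volume is π^(n/2)·r^n/Γ(n/2+1). With n=2, r=1: V = π ≈ 3.14159.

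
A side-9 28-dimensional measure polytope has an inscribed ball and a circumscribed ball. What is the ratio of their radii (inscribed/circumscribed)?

r_in = 9/2 (half the side); r_out = 9√28/2 (half the diagonal). Ratio = 1/√28 ≈ 0.188982.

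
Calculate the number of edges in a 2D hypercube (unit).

The 2-cube has n·2^(n-1) = 2·2^1 = 2·2 = 4 edges.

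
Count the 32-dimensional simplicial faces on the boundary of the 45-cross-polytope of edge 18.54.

f_32(45-orthoplex) = 2^33 · (45 choose 33) = 247046705654047703040.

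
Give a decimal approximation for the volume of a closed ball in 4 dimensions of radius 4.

The n-ball volume is π^(n/2)·r^n/Γ(n/2+1). With n=4, r=4: V = 128·π^2 ≈ 1263.31.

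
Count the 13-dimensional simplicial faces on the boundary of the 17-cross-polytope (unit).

f_13(17-orthoplex) = 2^14 · (17 choose 14) = 11141120.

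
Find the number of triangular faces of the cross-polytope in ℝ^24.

Number of 2-faces = 2^(2+1) · C(24,2+1) = 8 · 2024 = 16192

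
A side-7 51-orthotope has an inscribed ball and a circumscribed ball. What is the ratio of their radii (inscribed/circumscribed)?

r_in / r_out = (7/2) / (7√51/2) = 1/√51 ≈ 0.140028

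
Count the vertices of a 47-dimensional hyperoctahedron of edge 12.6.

Number of vertices = 2n = 94.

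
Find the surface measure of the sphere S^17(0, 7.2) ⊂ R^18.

S = n·V_n(r)/r = 18·V_18(7.2)/7.2 (volume-to-surface relation), giving 5.55278e+14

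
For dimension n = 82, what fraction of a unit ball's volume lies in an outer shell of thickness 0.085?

1 - (1-0.085)^82 ≈ 0.999314 ≈ 99.93%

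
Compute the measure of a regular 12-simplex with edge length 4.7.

For a regular n-simplex with edge a, V = (a^n / n!)·√((n+1)/2^n). With a=4.7, n=12: V ≈ 0.0136656.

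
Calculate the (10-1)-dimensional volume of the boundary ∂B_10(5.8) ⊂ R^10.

S = n·V_n(r)/r = 10·V_10(5.8)/5.8 (volume-to-surface relation), giving 1.89417e+08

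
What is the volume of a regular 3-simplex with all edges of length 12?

Volume = (√2/12) · 12³ = 203.647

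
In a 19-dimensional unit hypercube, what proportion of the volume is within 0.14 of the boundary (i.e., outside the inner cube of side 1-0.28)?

Shell fraction = 1 - (1-0.28)^19 ≈ 0.998053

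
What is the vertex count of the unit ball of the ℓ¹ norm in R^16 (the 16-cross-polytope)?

Number of vertices = 2n = 32.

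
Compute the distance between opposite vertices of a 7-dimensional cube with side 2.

Diagonal = √7 · 2 ≈ 5.2915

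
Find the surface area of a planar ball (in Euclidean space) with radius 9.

The surface area of an n-ball is 2π^(n/2) r^(n-1) / Γ(n/2). For n=2, r=9: 2πr = 2π·9 ≈ 56.5487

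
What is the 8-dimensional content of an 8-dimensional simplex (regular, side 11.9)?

For a regular n-simplex with edge a, V = (a^n / n!)·√((n+1)/2^n). With a=11.9, n=8: V ≈ 1870.06.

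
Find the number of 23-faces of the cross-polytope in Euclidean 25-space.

An n-cross-polytope has 2^(k+1)·C(n,k+1) k-faces. Here 2^24·C(25,24) = 16777216·25 = 419430400.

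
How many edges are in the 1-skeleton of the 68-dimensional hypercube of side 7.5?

An n-cube has n·2^(n-1) edges. With n = 68: 68·147573952589676412928 = 10035028776097996079104.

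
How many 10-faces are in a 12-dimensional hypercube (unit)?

f_10(12-cube) = (12 choose 10) · 2^2 = 264.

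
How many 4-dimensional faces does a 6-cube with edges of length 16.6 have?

An n-cube has C(n,k)·2^(n-k) k-faces. Here C(6,4)·2^2 = 15·4 = 60.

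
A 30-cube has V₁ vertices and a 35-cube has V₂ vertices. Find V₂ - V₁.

V₁ = 2^30 = 1073741824. V₂ = 2^35 = 34359738368. V₂ - V₁ = 33285996544.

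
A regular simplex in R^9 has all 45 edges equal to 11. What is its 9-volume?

For a regular n-simplex with edge a, V = (a^n / n!)·√((n+1)/2^n). With a=11, n=9: V ≈ 908.105.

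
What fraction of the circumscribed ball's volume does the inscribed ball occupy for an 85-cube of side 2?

Volume scales as r^n, and r_in/r_out = 1/√85, giving (1/√85)^85 ≈ 9.99299e-83.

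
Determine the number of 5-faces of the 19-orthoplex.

An n-cross-polytope has 2^(k+1)·C(n,k+1) k-faces. Here 2^6·C(19,6) = 64·27132 = 1736448.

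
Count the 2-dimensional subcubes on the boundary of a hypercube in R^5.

Choose 2 of 5 axes to span the face (C(5,2) = 10 ways), then fix each of the remaining 3 coordinates at one of its two extreme values (2^3 = 8 ways): 10·8 = 80.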